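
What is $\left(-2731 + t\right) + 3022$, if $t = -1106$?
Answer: $-815$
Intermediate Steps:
$\left(-2731 + t\right) + 3022 = \left(-2731 - 1106\right) + 3022 = -3837 + 3022 = -815$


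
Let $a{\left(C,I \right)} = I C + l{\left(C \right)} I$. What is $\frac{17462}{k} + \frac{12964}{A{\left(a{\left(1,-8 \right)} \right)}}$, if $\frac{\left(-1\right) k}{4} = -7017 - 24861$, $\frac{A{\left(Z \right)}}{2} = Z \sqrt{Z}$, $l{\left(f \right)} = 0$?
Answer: $\frac{8731}{63756} + \frac{3241 i \sqrt{2}}{16} \approx 0.13694 + 286.47 i$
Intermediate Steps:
$a{\left(C,I \right)} = C I$ ($a{\left(C,I \right)} = I C + 0 I = C I + 0 = C I$)
$A{\left(Z \right)} = 2 Z^{\frac{3}{2}}$ ($A{\left(Z \right)} = 2 Z \sqrt{Z} = 2 Z^{\frac{3}{2}}$)
$k = 127512$ ($k = - 4 \left(-7017 - 24861\right) = \left(-4\right) \left(-31878\right) = 127512$)
$\frac{17462}{k} + \frac{12964}{A{\left(a{\left(1,-8 \right)} \right)}} = \frac{17462}{127512} + \frac{12964}{2 \left(1 \left(-8\right)\right)^{\frac{3}{2}}} = 17462 \cdot \frac{1}{127512} + \frac{12964}{2 \left(-8\right)^{\frac{3}{2}}} = \frac{8731}{63756} + \frac{12964}{2 \left(- 16 i \sqrt{2}\right)} = \frac{8731}{63756} + \frac{12964}{\left(-32\right) i \sqrt{2}} = \frac{8731}{63756} + 12964 \frac{i \sqrt{2}}{64} = \frac{8731}{63756} + \frac{3241 i \sqrt{2}}{16}$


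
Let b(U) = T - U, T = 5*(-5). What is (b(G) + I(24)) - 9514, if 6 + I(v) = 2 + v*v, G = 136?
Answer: -9103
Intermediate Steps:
T = -25
I(v) = -4 + v**2 (I(v) = -6 + (2 + v*v) = -6 + (2 + v**2) = -4 + v**2)
b(U) = -25 - U
(b(G) + I(24)) - 9514 = ((-25 - 1*136) + (-4 + 24**2)) - 9514 = ((-25 - 136) + (-4 + 576)) - 9514 = (-161 + 572) - 9514 = 411 - 9514 = -9103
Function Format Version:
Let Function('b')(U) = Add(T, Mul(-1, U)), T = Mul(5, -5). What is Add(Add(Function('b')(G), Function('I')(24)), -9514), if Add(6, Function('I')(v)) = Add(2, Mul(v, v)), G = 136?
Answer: -9103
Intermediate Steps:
T = -25
Function('I')(v) = Add(-4, Pow(v, 2)) (Function('I')(v) = Add(-6, Add(2, Mul(v, v))) = Add(-6, Add(2, Pow(v, 2))) = Add(-4, Pow(v, 2)))
Function('b')(U) = Add(-25, Mul(-1, U))
Add(Add(Function('b')(G), Function('I')(24)), -9514) = Add(Add(Add(-25, Mul(-1, 136)), Add(-4, Pow(24, 2))), -9514) = Add(Add(Add(-25, -136), Add(-4, 576)), -9514) = Add(Add(-161, 572), -9514) = Add(411, -9514) = -9103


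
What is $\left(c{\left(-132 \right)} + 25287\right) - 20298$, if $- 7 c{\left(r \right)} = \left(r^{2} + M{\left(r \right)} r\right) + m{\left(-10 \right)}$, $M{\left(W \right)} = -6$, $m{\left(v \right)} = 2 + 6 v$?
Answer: $2395$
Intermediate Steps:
$c{\left(r \right)} = \frac{58}{7} - \frac{r^{2}}{7} + \frac{6 r}{7}$ ($c{\left(r \right)} = - \frac{\left(r^{2} - 6 r\right) + \left(2 + 6 \left(-10\right)\right)}{7} = - \frac{\left(r^{2} - 6 r\right) + \left(2 - 60\right)}{7} = - \frac{\left(r^{2} - 6 r\right) - 58}{7} = - \frac{-58 + r^{2} - 6 r}{7} = \frac{58}{7} - \frac{r^{2}}{7} + \frac{6 r}{7}$)
$\left(c{\left(-132 \right)} + 25287\right) - 20298 = \left(\left(\frac{58}{7} - \frac{\left(-132\right)^{2}}{7} + \frac{6}{7} \left(-132\right)\right) + 25287\right) - 20298 = \left(\left(\frac{58}{7} - \frac{17424}{7} - \frac{792}{7}\right) + 25287\right) - 20298 = \left(-2594 + 25287\right) - 20298 = 22693 - 20298 = 2395$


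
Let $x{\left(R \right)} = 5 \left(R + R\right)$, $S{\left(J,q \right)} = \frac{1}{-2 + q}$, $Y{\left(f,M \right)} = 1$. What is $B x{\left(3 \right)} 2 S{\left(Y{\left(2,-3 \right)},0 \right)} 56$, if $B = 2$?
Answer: $-3360$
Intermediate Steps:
$x{\left(R \right)} = 10 R$ ($x{\left(R \right)} = 5 \cdot 2 R = 10 R$)
$B x{\left(3 \right)} 2 S{\left(Y{\left(2,-3 \right)},0 \right)} 56 = 2 \cdot 10 \cdot 3 \frac{2}{-2 + 0} \cdot 56 = 2 \cdot 30 \frac{2}{-2} \cdot 56 = 60 \cdot 2 \left(- \frac{1}{2}\right) 56 = 60 \left(-1\right) 56 = \left(-60\right) 56 = -3360$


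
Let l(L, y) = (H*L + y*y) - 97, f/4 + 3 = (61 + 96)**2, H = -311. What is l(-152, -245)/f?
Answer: 13400/12323 ≈ 1.0874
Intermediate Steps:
f = 98584 (f = -12 + 4*(61 + 96)**2 = -12 + 4*157**2 = -12 + 4*24649 = -12 + 98596 = 98584)
l(L, y) = -97 + y**2 - 311*L (l(L, y) = (-311*L + y*y) - 97 = (-311*L + y**2) - 97 = (y**2 - 311*L) - 97 = -97 + y**2 - 311*L)
l(-152, -245)/f = (-97 + (-245)**2 - 311*(-152))/98584 = (-97 + 60025 + 47272)*(1/98584) = 107200*(1/98584) = 13400/12323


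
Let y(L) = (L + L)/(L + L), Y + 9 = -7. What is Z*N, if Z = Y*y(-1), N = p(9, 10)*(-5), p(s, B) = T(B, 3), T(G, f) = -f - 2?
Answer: -400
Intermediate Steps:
Y = -16 (Y = -9 - 7 = -16)
T(G, f) = -2 - f
p(s, B) = -5 (p(s, B) = -2 - 1*3 = -2 - 3 = -5)
y(L) = 1 (y(L) = (2*L)/((2*L)) = (2*L)*(1/(2*L)) = 1)
N = 25 (N = -5*(-5) = 25)
Z = -16 (Z = -16*1 = -16)
Z*N = -16*25 = -400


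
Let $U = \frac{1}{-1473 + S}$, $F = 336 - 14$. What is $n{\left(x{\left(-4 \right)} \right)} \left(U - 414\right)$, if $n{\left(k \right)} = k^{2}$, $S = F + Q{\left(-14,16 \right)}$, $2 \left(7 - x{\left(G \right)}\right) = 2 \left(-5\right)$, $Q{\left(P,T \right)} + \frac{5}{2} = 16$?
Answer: $- \frac{135626688}{2275} \approx -59616.0$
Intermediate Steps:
$Q{\left(P,T \right)} = \frac{27}{2}$ ($Q{\left(P,T \right)} = - \frac{5}{2} + 16 = \frac{27}{2}$)
$x{\left(G \right)} = 12$ ($x{\left(G \right)} = 7 - \frac{2 \left(-5\right)}{2} = 7 - -5 = 7 + 5 = 12$)
$F = 322$
$S = \frac{671}{2}$ ($S = 322 + \frac{27}{2} = \frac{671}{2} \approx 335.5$)
$U = - \frac{2}{2275}$ ($U = \frac{1}{-1473 + \frac{671}{2}} = \frac{1}{- \frac{2275}{2}} = - \frac{2}{2275} \approx -0.00087912$)
$n{\left(x{\left(-4 \right)} \right)} \left(U - 414\right) = 12^{2} \left(- \frac{2}{2275} - 414\right) = 144 \left(- \frac{941852}{2275}\right) = - \frac{135626688}{2275}$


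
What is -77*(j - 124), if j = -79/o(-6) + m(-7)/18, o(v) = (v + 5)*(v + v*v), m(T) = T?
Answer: 421883/45 ≈ 9375.2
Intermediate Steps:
o(v) = (5 + v)*(v + v²)
j = 101/45 (j = -79*(-1/(6*(5 + (-6)² + 6*(-6)))) - 7/18 = -79*(-1/(6*(5 + 36 - 36))) - 7*1/18 = -79/((-6*5)) - 7/18 = -79/(-30) - 7/18 = -79*(-1/30) - 7/18 = 79/30 - 7/18 = 101/45 ≈ 2.2444)
-77*(j - 124) = -77*(101/45 - 124) = -77*(-5479/45) = 421883/45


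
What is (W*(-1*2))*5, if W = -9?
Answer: 90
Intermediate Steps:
(W*(-1*2))*5 = -(-9)*2*5 = -9*(-2)*5 = 18*5 = 90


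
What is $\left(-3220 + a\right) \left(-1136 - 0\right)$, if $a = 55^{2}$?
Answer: $221520$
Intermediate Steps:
$a = 3025$
$\left(-3220 + a\right) \left(-1136 - 0\right) = \left(-3220 + 3025\right) \left(-1136 - 0\right) = - 195 \left(-1136 + 0\right) = \left(-195\right) \left(-1136\right) = 221520$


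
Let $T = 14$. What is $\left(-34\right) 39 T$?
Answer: $-18564$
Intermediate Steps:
$\left(-34\right) 39 T = \left(-34\right) 39 \cdot 14 = \left(-1326\right) 14 = -18564$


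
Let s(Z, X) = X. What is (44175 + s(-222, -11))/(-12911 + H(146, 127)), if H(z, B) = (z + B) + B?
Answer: -44164/12511 ≈ -3.5300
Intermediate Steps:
H(z, B) = z + 2*B (H(z, B) = (B + z) + B = z + 2*B)
(44175 + s(-222, -11))/(-12911 + H(146, 127)) = (44175 - 11)/(-12911 + (146 + 2*127)) = 44164/(-12911 + (146 + 254)) = 44164/(-12911 + 400) = 44164/(-12511) = 44164*(-1/12511) = -44164/12511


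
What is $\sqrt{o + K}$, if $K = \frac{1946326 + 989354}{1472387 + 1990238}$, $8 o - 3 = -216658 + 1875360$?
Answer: $\frac{\sqrt{63640242896354626}}{554020} \approx 455.34$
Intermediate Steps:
$o = \frac{1658705}{8}$ ($o = \frac{3}{8} + \frac{-216658 + 1875360}{8} = \frac{3}{8} + \frac{1}{8} \cdot 1658702 = \frac{3}{8} + \frac{829351}{4} = \frac{1658705}{8} \approx 2.0734 \cdot 10^{5}$)
$K = \frac{587136}{692525}$ ($K = \frac{2935680}{3462625} = 2935680 \cdot \frac{1}{3462625} = \frac{587136}{692525} \approx 0.84782$)
$\sqrt{o + K} = \sqrt{\frac{1658705}{8} + \frac{587136}{692525}} = \sqrt{\frac{1148699377213}{5540200}} = \frac{\sqrt{63640242896354626}}{554020}$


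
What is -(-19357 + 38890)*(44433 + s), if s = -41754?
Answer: -52328907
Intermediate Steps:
-(-19357 + 38890)*(44433 + s) = -(-19357 + 38890)*(44433 - 41754) = -19533*2679 = -1*52328907 = -52328907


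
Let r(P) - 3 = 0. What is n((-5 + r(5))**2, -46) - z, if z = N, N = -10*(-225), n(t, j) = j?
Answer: -2296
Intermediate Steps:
r(P) = 3 (r(P) = 3 + 0 = 3)
N = 2250
z = 2250
n((-5 + r(5))**2, -46) - z = -46 - 1*2250 = -46 - 2250 = -2296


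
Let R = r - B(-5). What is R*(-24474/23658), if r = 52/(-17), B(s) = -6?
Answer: -203950/67031 ≈ -3.0426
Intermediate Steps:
r = -52/17 (r = 52*(-1/17) = -52/17 ≈ -3.0588)
R = 50/17 (R = -52/17 - 1*(-6) = -52/17 + 6 = 50/17 ≈ 2.9412)
R*(-24474/23658) = 50*(-24474/23658)/17 = 50*(-24474*1/23658)/17 = (50/17)*(-4079/3943) = -203950/67031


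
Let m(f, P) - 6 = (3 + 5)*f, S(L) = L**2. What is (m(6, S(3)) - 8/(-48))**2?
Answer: 105625/36 ≈ 2934.0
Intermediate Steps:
m(f, P) = 6 + 8*f (m(f, P) = 6 + (3 + 5)*f = 6 + 8*f)
(m(6, S(3)) - 8/(-48))**2 = ((6 + 8*6) - 8/(-48))**2 = ((6 + 48) - 8*(-1/48))**2 = (54 + 1/6)**2 = (325/6)**2 = 105625/36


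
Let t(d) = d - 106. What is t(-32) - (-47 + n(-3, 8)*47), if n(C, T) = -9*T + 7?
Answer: 2964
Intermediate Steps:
t(d) = -106 + d
n(C, T) = 7 - 9*T
t(-32) - (-47 + n(-3, 8)*47) = (-106 - 32) - (-47 + (7 - 9*8)*47) = -138 - (-47 + (7 - 72)*47) = -138 - (-47 - 65*47) = -138 - (-47 - 3055) = -138 - 1*(-3102) = -138 + 3102 = 2964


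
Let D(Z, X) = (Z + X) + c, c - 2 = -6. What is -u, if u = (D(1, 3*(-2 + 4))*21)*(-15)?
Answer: 945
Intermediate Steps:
c = -4 (c = 2 - 6 = -4)
D(Z, X) = -4 + X + Z (D(Z, X) = (Z + X) - 4 = (X + Z) - 4 = -4 + X + Z)
u = -945 (u = ((-4 + 3*(-2 + 4) + 1)*21)*(-15) = ((-4 + 3*2 + 1)*21)*(-15) = ((-4 + 6 + 1)*21)*(-15) = (3*21)*(-15) = 63*(-15) = -945)
-u = -1*(-945) = 945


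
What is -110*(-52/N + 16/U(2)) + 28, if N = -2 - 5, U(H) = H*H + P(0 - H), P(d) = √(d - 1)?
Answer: 4*(-1381*√3 + 8604*I)/(7*(√3 - 4*I)) ≈ -1159.7 + 160.44*I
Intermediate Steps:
P(d) = √(-1 + d)
U(H) = H² + √(-1 - H) (U(H) = H*H + √(-1 + (0 - H)) = H² + √(-1 - H))
N = -7
-110*(-52/N + 16/U(2)) + 28 = -110*(-52/(-7) + 16/(2² + √(-1 - 1*2))) + 28 = -110*(-52*(-⅐) + 16/(4 + √(-1 - 2))) + 28 = -110*(52/7 + 16/(4 + √(-3))) + 28 = -110*(52/7 + 16/(4 + I*√3)) + 28 = (-5720/7 - 1760/(4 + I*√3)) + 28 = -5524/7 - 1760/(4 + I*√3)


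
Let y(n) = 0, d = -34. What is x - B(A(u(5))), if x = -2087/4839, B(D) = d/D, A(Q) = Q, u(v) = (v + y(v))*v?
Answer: 112351/120975 ≈ 0.92871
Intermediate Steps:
u(v) = v**2 (u(v) = (v + 0)*v = v*v = v**2)
B(D) = -34/D
x = -2087/4839 (x = -2087*1/4839 = -2087/4839 ≈ -0.43129)
x - B(A(u(5))) = -2087/4839 - (-34)/(5**2) = -2087/4839 - (-34)/25 = -2087/4839 - 1*(-34/25) = -2087/4839 + 34/25 = 112351/120975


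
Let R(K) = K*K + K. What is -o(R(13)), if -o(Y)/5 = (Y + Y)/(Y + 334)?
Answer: 455/129 ≈ 3.5271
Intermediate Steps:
R(K) = K + K**2 (R(K) = K**2 + K = K + K**2)
o(Y) = -10*Y/(334 + Y) (o(Y) = -5*(Y + Y)/(Y + 334) = -5*2*Y/(334 + Y) = -10*Y/(334 + Y))
-o(R(13)) = -(-10)*13*(1 + 13)/(334 + 13*(1 + 13)) = -(-10)*13*14/(334 + 13*14) = -(-10)*182/(334 + 182) = -(-10)*182/516 = -1*(-455/129) = 455/129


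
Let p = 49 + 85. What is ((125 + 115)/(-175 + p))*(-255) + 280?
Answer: 72680/41 ≈ 1772.7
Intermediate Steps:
p = 134
((125 + 115)/(-175 + p))*(-255) + 280 = ((125 + 115)/(-175 + 134))*(-255) + 280 = (240/(-41))*(-255) + 280 = (240*(-1/41))*(-255) + 280 = -240/41*(-255) + 280 = 61200/41 + 280 = 72680/41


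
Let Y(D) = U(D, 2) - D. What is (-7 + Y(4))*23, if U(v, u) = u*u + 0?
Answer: -161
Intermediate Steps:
U(v, u) = u² (U(v, u) = u² + 0 = u²)
Y(D) = 4 - D (Y(D) = 2² - D = 4 - D)
(-7 + Y(4))*23 = (-7 + (4 - 1*4))*23 = (-7 + (4 - 4))*23 = (-7 + 0)*23 = -7*23 = -161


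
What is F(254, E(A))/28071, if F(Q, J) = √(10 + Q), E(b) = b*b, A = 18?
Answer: 2*√66/28071 ≈ 0.00057882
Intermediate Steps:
E(b) = b²
F(254, E(A))/28071 = √(10 + 254)/28071 = √264*(1/28071) = (2*√66)*(1/28071) = 2*√66/28071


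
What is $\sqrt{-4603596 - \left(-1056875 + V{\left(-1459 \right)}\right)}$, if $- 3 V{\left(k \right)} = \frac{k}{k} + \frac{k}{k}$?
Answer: $\frac{i \sqrt{31920483}}{3} \approx 1883.3 i$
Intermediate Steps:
$V{\left(k \right)} = - \frac{2}{3}$ ($V{\left(k \right)} = - \frac{\frac{k}{k} + \frac{k}{k}}{3} = - \frac{1 + 1}{3} = \left(- \frac{1}{3}\right) 2 = - \frac{2}{3}$)
$\sqrt{-4603596 - \left(-1056875 + V{\left(-1459 \right)}\right)} = \sqrt{-4603596 + \left(1056875 - - \frac{2}{3}\right)} = \sqrt{-4603596 + \left(1056875 + \frac{2}{3}\right)} = \sqrt{-4603596 + \frac{3170627}{3}} = \sqrt{- \frac{10640161}{3}} = \frac{i \sqrt{31920483}}{3}$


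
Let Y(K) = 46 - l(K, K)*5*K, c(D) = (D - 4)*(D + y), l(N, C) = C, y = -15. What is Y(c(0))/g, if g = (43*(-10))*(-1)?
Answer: -8977/215 ≈ -41.753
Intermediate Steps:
c(D) = (-15 + D)*(-4 + D) (c(D) = (D - 4)*(D - 15) = (-4 + D)*(-15 + D) = (-15 + D)*(-4 + D))
g = 430 (g = -430*(-1) = 430)
Y(K) = 46 - 5*K² (Y(K) = 46 - K*5*K = 46 - 5*K*K = 46 - 5*K²)
Y(c(0))/g = (46 - 5*(60 + 0² - 19*0)²)/430 = (46 - 5*(60 + 0 + 0)²)*(1/430) = (46 - 5*60²)*(1/430) = (46 - 5*3600)*(1/430) = (46 - 18000)*(1/430) = -17954*1/430 = -8977/215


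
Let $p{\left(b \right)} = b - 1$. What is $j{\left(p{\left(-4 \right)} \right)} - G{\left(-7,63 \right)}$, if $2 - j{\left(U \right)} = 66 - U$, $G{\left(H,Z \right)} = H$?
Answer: $-62$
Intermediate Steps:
$p{\left(b \right)} = -1 + b$
$j{\left(U \right)} = -64 + U$ ($j{\left(U \right)} = 2 - \left(66 - U\right) = 2 + \left(-66 + U\right) = -64 + U$)
$j{\left(p{\left(-4 \right)} \right)} - G{\left(-7,63 \right)} = \left(-64 - 5\right) - -7 = \left(-64 - 5\right) + 7 = -69 + 7 = -62$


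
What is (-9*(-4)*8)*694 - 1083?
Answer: 198789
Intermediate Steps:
(-9*(-4)*8)*694 - 1083 = (36*8)*694 - 1083 = 288*694 - 1083 = 199872 - 1083 = 198789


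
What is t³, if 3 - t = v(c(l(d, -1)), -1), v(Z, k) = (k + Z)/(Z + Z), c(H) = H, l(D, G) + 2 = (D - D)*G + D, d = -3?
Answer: 1728/125 ≈ 13.824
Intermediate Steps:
l(D, G) = -2 + D (l(D, G) = -2 + ((D - D)*G + D) = -2 + (0*G + D) = -2 + (0 + D) = -2 + D)
v(Z, k) = (Z + k)/(2*Z) (v(Z, k) = (Z + k)/((2*Z)) = (Z + k)*(1/(2*Z)) = (Z + k)/(2*Z))
t = 12/5 (t = 3 - ((-2 - 3) - 1)/(2*(-2 - 3)) = 3 - (-5 - 1)/(2*(-5)) = 3 - (-1)*(-6)/(2*5) = 3 - 1*⅗ = 3 - ⅗ = 12/5 ≈ 2.4000)
t³ = (12/5)³ = 1728/125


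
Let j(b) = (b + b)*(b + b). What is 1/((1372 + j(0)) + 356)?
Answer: 1/1728 ≈ 0.00057870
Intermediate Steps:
j(b) = 4*b² (j(b) = (2*b)*(2*b) = 4*b²)
1/((1372 + j(0)) + 356) = 1/((1372 + 4*0²) + 356) = 1/((1372 + 4*0) + 356) = 1/((1372 + 0) + 356) = 1/(1372 + 356) = 1/1728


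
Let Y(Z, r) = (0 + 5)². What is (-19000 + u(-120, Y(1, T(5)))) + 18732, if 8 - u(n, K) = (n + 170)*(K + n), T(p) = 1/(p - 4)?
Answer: 4490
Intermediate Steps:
T(p) = 1/(-4 + p)
Y(Z, r) = 25 (Y(Z, r) = 5² = 25)
u(n, K) = 8 - (170 + n)*(K + n) (u(n, K) = 8 - (n + 170)*(K + n) = 8 - (170 + n)*(K + n))
(-19000 + u(-120, Y(1, T(5)))) + 18732 = (-19000 + (8 - 1*(-120)² - 170*25 - 170*(-120) - 1*25*(-120))) + 18732 = (-19000 + (8 - 1*14400 - 4250 + 20400 + 3000)) + 18732 = (-19000 + (8 - 14400 - 4250 + 20400 + 3000)) + 18732 = (-19000 + 4758) + 18732 = -14242 + 18732 = 4490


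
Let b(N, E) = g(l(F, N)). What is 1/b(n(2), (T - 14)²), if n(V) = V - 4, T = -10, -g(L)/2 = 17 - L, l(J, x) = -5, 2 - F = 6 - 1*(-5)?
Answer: -1/44 ≈ -0.022727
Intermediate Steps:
F = -9 (F = 2 - (6 - 1*(-5)) = 2 - (6 + 5) = 2 - 1*11 = 2 - 11 = -9)
g(L) = -34 + 2*L (g(L) = -2*(17 - L) = -34 + 2*L)
n(V) = -4 + V
b(N, E) = -44 (b(N, E) = -34 + 2*(-5) = -34 - 10 = -44)
1/b(n(2), (T - 14)²) = 1/(-44) = -1/44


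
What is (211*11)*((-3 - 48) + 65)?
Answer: 32494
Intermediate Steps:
(211*11)*((-3 - 48) + 65) = 2321*(-51 + 65) = 2321*14 = 32494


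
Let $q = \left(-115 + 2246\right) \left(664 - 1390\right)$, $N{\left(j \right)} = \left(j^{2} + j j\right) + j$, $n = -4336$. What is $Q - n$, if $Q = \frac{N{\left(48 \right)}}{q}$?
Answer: $\frac{1118041160}{257851} \approx 4336.0$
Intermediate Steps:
$N{\left(j \right)} = j + 2 j^{2}$ ($N{\left(j \right)} = \left(j^{2} + j^{2}\right) + j = 2 j^{2} + j = j + 2 j^{2}$)
$q = -1547106$ ($q = 2131 \left(-726\right) = -1547106$)
$Q = - \frac{776}{257851}$ ($Q = \frac{48 \left(1 + 2 \cdot 48\right)}{-1547106} = 48 \left(1 + 96\right) \left(- \frac{1}{1547106}\right) = 48 \cdot 97 \left(- \frac{1}{1547106}\right) = 4656 \left(- \frac{1}{1547106}\right) = - \frac{776}{257851} \approx -0.0030095$)
$Q - n = - \frac{776}{257851} - -4336 = - \frac{776}{257851} + 4336 = \frac{1118041160}{257851}$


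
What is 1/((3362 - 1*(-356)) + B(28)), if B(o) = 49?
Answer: 1/3767 ≈ 0.00026546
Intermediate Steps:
1/((3362 - 1*(-356)) + B(28)) = 1/((3362 - 1*(-356)) + 49) = 1/((3362 + 356) + 49) = 1/(3718 + 49) = 1/3767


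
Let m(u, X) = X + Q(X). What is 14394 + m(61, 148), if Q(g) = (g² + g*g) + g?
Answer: 58498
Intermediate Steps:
Q(g) = g + 2*g² (Q(g) = (g² + g²) + g = 2*g² + g = g + 2*g²)
m(u, X) = X + X*(1 + 2*X)
14394 + m(61, 148) = 14394 + 2*148*(1 + 148) = 14394 + 2*148*149 = 14394 + 44104 = 58498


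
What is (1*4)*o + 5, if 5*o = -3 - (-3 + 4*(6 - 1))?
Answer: -11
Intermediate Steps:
o = -4 (o = (-3 - (-3 + 4*(6 - 1)))/5 = (-3 - (-3 + 4*5))/5 = (-3 - (-3 + 20))/5 = (-3 - 1*17)/5 = (-3 - 17)/5 = (1/5)*(-20) = -4)
(1*4)*o + 5 = (1*4)*(-4) + 5 = 4*(-4) + 5 = -16 + 5 = -11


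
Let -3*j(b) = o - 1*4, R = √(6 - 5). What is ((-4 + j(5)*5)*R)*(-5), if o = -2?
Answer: -30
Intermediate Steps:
R = 1 (R = √1 = 1)
j(b) = 2 (j(b) = -(-2 - 1*4)/3 = -(-2 - 4)/3 = -⅓*(-6) = 2)
((-4 + j(5)*5)*R)*(-5) = ((-4 + 2*5)*1)*(-5) = ((-4 + 10)*1)*(-5) = (6*1)*(-5) = 6*(-5) = -30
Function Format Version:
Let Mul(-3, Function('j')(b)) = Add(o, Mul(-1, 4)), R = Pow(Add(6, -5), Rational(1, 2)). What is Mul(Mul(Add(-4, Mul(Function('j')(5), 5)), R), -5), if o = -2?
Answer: -30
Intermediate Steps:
R = 1 (R = Pow(1, Rational(1, 2)) = 1)
Function('j')(b) = 2 (Function('j')(b) = Mul(Rational(-1, 3), Add(-2, Mul(-1, 4))) = Mul(Rational(-1, 3), Add(-2, -4)) = Mul(Rational(-1, 3), -6) = 2)
Mul(Mul(Add(-4, Mul(Function('j')(5), 5)), R), -5) = Mul(Mul(Add(-4, Mul(2, 5)), 1), -5) = Mul(Mul(Add(-4, 10), 1), -5) = Mul(Mul(6, 1), -5) = Mul(6, -5) = -30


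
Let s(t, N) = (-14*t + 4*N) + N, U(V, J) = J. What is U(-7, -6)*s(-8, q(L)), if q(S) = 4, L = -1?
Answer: -792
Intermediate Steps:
s(t, N) = -14*t + 5*N
U(-7, -6)*s(-8, q(L)) = -6*(-14*(-8) + 5*4) = -6*(112 + 20) = -6*132 = -792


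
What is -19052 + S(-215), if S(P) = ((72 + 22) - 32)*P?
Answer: -32382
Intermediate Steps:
S(P) = 62*P (S(P) = (94 - 32)*P = 62*P)
-19052 + S(-215) = -19052 + 62*(-215) = -19052 - 13330 = -32382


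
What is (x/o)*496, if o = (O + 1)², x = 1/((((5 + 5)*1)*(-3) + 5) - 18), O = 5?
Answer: -124/387 ≈ -0.32041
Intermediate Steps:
x = -1/43 (x = 1/(((10*1)*(-3) + 5) - 18) = 1/((10*(-3) + 5) - 18) = 1/((-30 + 5) - 18) = 1/(-25 - 18) = 1/(-43) = -1/43 ≈ -0.023256)
o = 36 (o = (5 + 1)² = 6² = 36)
(x/o)*496 = -1/43/36*496 = -1/43*1/36*496 = -1/1548*496 = -124/387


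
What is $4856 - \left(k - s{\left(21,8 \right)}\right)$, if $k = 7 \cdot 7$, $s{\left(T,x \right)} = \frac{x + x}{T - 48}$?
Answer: $\frac{129773}{27} \approx 4806.4$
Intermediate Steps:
$s{\left(T,x \right)} = \frac{2 x}{-48 + T}$
$k = 49$
$4856 - \left(k - s{\left(21,8 \right)}\right) = 4856 + \left(2 \cdot 8 \frac{1}{-48 + 21} - 49\right) = 4856 - \left(49 - \frac{16}{-27}\right) = 4856 - \left(49 - - \frac{16}{27}\right) = 4856 - \frac{1339}{27} = \frac{129773}{27}$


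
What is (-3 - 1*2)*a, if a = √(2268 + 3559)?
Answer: -5*√5827 ≈ -381.67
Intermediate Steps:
a = √5827 ≈ 76.335
(-3 - 1*2)*a = (-3 - 1*2)*√5827 = (-3 - 2)*√5827 = -5*√5827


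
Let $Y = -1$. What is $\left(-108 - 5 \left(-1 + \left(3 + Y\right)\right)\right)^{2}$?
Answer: $12769$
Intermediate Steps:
$\left(-108 - 5 \left(-1 + \left(3 + Y\right)\right)\right)^{2} = \left(-108 - 5 \left(-1 + \left(3 - 1\right)\right)\right)^{2} = \left(-108 - 5 \left(-1 + 2\right)\right)^{2} = \left(-108 - 5\right)^{2} = \left(-113\right)^{2} = 12769$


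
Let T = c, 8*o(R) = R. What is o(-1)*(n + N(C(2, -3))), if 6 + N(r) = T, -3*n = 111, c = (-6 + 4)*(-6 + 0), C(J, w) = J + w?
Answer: 31/8 ≈ 3.8750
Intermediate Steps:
o(R) = R/8
c = 12 (c = -2*(-6) = 12)
T = 12
n = -37 (n = -⅓*111 = -37)
N(r) = 6 (N(r) = -6 + 12 = 6)
o(-1)*(n + N(C(2, -3))) = ((⅛)*(-1))*(-37 + 6) = -⅛*(-31) = 31/8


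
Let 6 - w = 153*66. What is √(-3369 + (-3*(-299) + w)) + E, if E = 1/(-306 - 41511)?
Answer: -1/41817 + 6*I*√349 ≈ -2.3914e-5 + 112.09*I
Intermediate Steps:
w = -10092 (w = 6 - 153*66 = 6 - 1*10098 = 6 - 10098 = -10092)
E = -1/41817 (E = 1/(-41817) = -1/41817 ≈ -2.3914e-5)
√(-3369 + (-3*(-299) + w)) + E = √(-3369 + (-3*(-299) - 10092)) - 1/41817 = √(-3369 + (897 - 10092)) - 1/41817 = √(-3369 - 9195) - 1/41817 = √(-12564) - 1/41817 = 6*I*√349 - 1/41817 = -1/41817 + 6*I*√349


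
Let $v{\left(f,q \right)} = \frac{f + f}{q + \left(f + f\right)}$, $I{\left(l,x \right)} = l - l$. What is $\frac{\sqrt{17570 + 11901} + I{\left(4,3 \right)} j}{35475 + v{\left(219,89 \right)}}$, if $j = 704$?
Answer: $\frac{527 \sqrt{29471}}{18695763} \approx 0.0048391$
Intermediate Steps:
$I{\left(l,x \right)} = 0$
$v{\left(f,q \right)} = \frac{2 f}{q + 2 f}$
$\frac{\sqrt{17570 + 11901} + I{\left(4,3 \right)} j}{35475 + v{\left(219,89 \right)}} = \frac{\sqrt{17570 + 11901} + 0 \cdot 704}{35475 + 2 \cdot 219 \frac{1}{89 + 2 \cdot 219}} = \frac{\sqrt{29471} + 0}{35475 + 2 \cdot 219 \frac{1}{89 + 438}} = \frac{\sqrt{29471}}{35475 + 2 \cdot 219 \cdot \frac{1}{527}} = \frac{\sqrt{29471}}{35475 + \frac{438}{527}} = \frac{\sqrt{29471}}{\frac{18695763}{527}} = \sqrt{29471} \cdot \frac{527}{18695763} = \frac{527 \sqrt{29471}}{18695763}$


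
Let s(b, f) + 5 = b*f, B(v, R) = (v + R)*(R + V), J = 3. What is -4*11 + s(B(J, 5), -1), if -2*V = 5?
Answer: -69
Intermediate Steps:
V = -5/2 (V = -½*5 = -5/2 ≈ -2.5000)
B(v, R) = (-5/2 + R)*(R + v) (B(v, R) = (v + R)*(R - 5/2) = (R + v)*(-5/2 + R) = (-5/2 + R)*(R + v))
s(b, f) = -5 + b*f
-4*11 + s(B(J, 5), -1) = -4*11 + (-5 + (5² - 5/2*5 - 5/2*3 + 5*3)*(-1)) = -44 + (-5 + (25 - 25/2 - 15/2 + 15)*(-1)) = -44 + (-5 + 20*(-1)) = -44 + (-5 - 20) = -44 - 25 = -69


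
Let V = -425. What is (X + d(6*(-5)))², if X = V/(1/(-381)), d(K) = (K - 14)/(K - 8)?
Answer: 9465449100409/361 ≈ 2.6220e+10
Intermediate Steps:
d(K) = (-14 + K)/(-8 + K)
X = 161925 (X = -425/(1/(-381)) = -425/(-1/381) = -425*(-381) = 161925)
(X + d(6*(-5)))² = (161925 + (-14 + 6*(-5))/(-8 + 6*(-5)))² = (161925 + (-14 - 30)/(-8 - 30))² = (161925 - 44/(-38))² = (161925 - 1/38*(-44))² = (161925 + 22/19)² = (3076597/19)² = 9465449100409/361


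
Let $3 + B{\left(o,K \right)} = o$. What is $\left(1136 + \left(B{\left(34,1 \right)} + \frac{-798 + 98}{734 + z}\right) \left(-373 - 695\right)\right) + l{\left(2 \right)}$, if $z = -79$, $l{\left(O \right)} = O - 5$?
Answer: $- \frac{4039205}{131} \approx -30834.0$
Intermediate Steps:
$l{\left(O \right)} = -5 + O$
$B{\left(o,K \right)} = -3 + o$
$\left(1136 + \left(B{\left(34,1 \right)} + \frac{-798 + 98}{734 + z}\right) \left(-373 - 695\right)\right) + l{\left(2 \right)} = \left(1136 + \left(\left(-3 + 34\right) + \frac{-798 + 98}{734 - 79}\right) \left(-373 - 695\right)\right) + \left(-5 + 2\right) = \left(1136 + \left(31 - \frac{700}{655}\right) \left(-1068\right)\right) - 3 = \left(1136 + \left(31 - \frac{140}{131}\right) \left(-1068\right)\right) - 3 = \left(1136 + \frac{3921}{131} \left(-1068\right)\right) - 3 = \left(1136 - \frac{4187628}{131}\right) - 3 = - \frac{4038812}{131} - 3 = - \frac{4039205}{131}$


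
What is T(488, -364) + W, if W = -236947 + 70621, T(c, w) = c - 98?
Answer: -165936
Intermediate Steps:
T(c, w) = -98 + c
W = -166326
T(488, -364) + W = (-98 + 488) - 166326 = 390 - 166326 = -165936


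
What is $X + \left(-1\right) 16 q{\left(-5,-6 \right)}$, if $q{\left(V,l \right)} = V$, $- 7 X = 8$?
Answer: $\frac{552}{7} \approx 78.857$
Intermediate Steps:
$X = - \frac{8}{7}$ ($X = \left(- \frac{1}{7}\right) 8 = - \frac{8}{7} \approx -1.1429$)
$X + \left(-1\right) 16 q{\left(-5,-6 \right)} = - \frac{8}{7} + \left(-1\right) 16 \left(-5\right) = - \frac{8}{7} - -80 = - \frac{8}{7} + 80 = \frac{552}{7}$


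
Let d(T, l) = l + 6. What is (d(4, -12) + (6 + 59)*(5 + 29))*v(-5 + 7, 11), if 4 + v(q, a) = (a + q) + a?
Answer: 44080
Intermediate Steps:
d(T, l) = 6 + l
v(q, a) = -4 + q + 2*a (v(q, a) = -4 + ((a + q) + a) = -4 + (q + 2*a) = -4 + q + 2*a)
(d(4, -12) + (6 + 59)*(5 + 29))*v(-5 + 7, 11) = ((6 - 12) + (6 + 59)*(5 + 29))*(-4 + (-5 + 7) + 2*11) = (-6 + 65*34)*(-4 + 2 + 22) = (-6 + 2210)*20 = 2204*20 = 44080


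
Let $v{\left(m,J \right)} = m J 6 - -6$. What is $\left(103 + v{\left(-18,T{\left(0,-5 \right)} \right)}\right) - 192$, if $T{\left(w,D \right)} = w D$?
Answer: $-83$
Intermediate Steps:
$T{\left(w,D \right)} = D w$
$v{\left(m,J \right)} = 6 + 6 J m$ ($v{\left(m,J \right)} = J m 6 + 6 = 6 J m + 6 = 6 + 6 J m$)
$\left(103 + v{\left(-18,T{\left(0,-5 \right)} \right)}\right) - 192 = \left(103 + \left(6 + 6 \left(\left(-5\right) 0\right) \left(-18\right)\right)\right) - 192 = \left(103 + \left(6 + 6 \cdot 0 \left(-18\right)\right)\right) - 192 = \left(103 + \left(6 + 0\right)\right) - 192 = \left(103 + 6\right) - 192 = 109 - 192 = -83$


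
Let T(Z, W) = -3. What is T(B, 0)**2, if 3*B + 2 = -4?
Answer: 9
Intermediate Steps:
B = -2 (B = -2/3 + (1/3)*(-4) = -2/3 - 4/3 = -2)
T(B, 0)**2 = (-3)**2 = 9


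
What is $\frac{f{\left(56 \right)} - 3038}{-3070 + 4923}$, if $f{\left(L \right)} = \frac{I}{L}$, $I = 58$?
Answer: $- \frac{85035}{51884} \approx -1.6389$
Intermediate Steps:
$f{\left(L \right)} = \frac{58}{L}$
$\frac{f{\left(56 \right)} - 3038}{-3070 + 4923} = \frac{\frac{58}{56} - 3038}{-3070 + 4923} = \frac{58 \cdot \frac{1}{56} - 3038}{1853} = \left(\frac{29}{28} - 3038\right) \frac{1}{1853} = \left(- \frac{85035}{28}\right) \frac{1}{1853} = - \frac{85035}{51884}$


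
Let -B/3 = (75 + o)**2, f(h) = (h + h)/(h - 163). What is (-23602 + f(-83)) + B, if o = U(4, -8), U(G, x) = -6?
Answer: -4659772/123 ≈ -37884.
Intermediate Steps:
f(h) = 2*h/(-163 + h) (f(h) = (2*h)/(-163 + h) = 2*h/(-163 + h))
o = -6
B = -14283 (B = -3*(75 - 6)**2 = -3*69**2 = -3*4761 = -14283)
(-23602 + f(-83)) + B = (-23602 + 2*(-83)/(-163 - 83)) - 14283 = (-23602 + 2*(-83)/(-246)) - 14283 = (-23602 + 2*(-83)*(-1/246)) - 14283 = (-23602 + 83/123) - 14283 = -2902963/123 - 14283 = -4659772/123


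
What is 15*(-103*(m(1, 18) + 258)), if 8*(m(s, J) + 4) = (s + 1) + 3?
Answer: -3147165/8 ≈ -3.9340e+5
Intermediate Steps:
m(s, J) = -7/2 + s/8 (m(s, J) = -4 + ((s + 1) + 3)/8 = -4 + ((1 + s) + 3)/8 = -4 + (4 + s)/8 = -4 + (½ + s/8) = -7/2 + s/8)
15*(-103*(m(1, 18) + 258)) = 15*(-103*((-7/2 + (⅛)*1) + 258)) = 15*(-103*((-7/2 + ⅛) + 258)) = 15*(-103*(-27/8 + 258)) = 15*(-103*2037/8) = 15*(-209811/8) = -3147165/8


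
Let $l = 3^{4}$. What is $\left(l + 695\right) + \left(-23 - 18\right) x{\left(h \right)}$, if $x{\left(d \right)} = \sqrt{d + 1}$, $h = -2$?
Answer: $776 - 41 i \approx 776.0 - 41.0 i$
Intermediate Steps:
$x{\left(d \right)} = \sqrt{1 + d}$
$l = 81$
$\left(l + 695\right) + \left(-23 - 18\right) x{\left(h \right)} = \left(81 + 695\right) + \left(-23 - 18\right) \sqrt{1 - 2} = 776 - 41 \sqrt{-1} = 776 - 41 i$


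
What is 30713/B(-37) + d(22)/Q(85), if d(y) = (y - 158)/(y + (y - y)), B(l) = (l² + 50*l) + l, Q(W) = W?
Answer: -1691287/28490 ≈ -59.364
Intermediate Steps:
B(l) = l² + 51*l
d(y) = (-158 + y)/y (d(y) = (-158 + y)/(y + 0) = (-158 + y)/y)
30713/B(-37) + d(22)/Q(85) = 30713/((-37*(51 - 37))) + ((-158 + 22)/22)/85 = 30713/((-37*14)) + ((1/22)*(-136))*(1/85) = 30713/(-518) - 68/11*1/85 = 30713*(-1/518) - 4/55 = -30713/518 - 4/55 = -1691287/28490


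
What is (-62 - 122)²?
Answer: 33856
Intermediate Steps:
(-62 - 122)² = (-184)² = 33856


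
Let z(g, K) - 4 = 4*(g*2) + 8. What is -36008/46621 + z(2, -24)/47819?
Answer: -1720561164/2229369599 ≈ -0.77177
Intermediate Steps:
z(g, K) = 12 + 8*g (z(g, K) = 4 + (4*(g*2) + 8) = 4 + (4*(2*g) + 8) = 4 + (8*g + 8) = 4 + (8 + 8*g) = 12 + 8*g)
-36008/46621 + z(2, -24)/47819 = -36008/46621 + (12 + 8*2)/47819 = -36008*1/46621 + (12 + 16)*(1/47819) = -36008/46621 + 28*(1/47819) = -36008/46621 + 28/47819 = -1720561164/2229369599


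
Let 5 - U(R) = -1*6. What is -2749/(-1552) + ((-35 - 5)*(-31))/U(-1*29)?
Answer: 1954719/17072 ≈ 114.50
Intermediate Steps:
U(R) = 11 (U(R) = 5 - (-1)*6 = 5 - 1*(-6) = 5 + 6 = 11)
-2749/(-1552) + ((-35 - 5)*(-31))/U(-1*29) = -2749/(-1552) + ((-35 - 5)*(-31))/11 = -2749*(-1/1552) - 40*(-31)*(1/11) = 2749/1552 + 1240*(1/11) = 2749/1552 + 1240/11 = 1954719/17072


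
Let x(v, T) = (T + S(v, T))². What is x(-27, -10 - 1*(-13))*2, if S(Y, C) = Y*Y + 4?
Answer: 1083392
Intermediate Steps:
S(Y, C) = 4 + Y² (S(Y, C) = Y² + 4 = 4 + Y²)
x(v, T) = (4 + T + v²)² (x(v, T) = (T + (4 + v²))² = (4 + T + v²)²)
x(-27, -10 - 1*(-13))*2 = (4 + (-10 - 1*(-13)) + (-27)²)²*2 = (4 + (-10 + 13) + 729)²*2 = (4 + 3 + 729)²*2 = 736²*2 = 541696*2 = 1083392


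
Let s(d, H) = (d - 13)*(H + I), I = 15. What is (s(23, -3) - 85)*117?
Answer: 4095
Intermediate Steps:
s(d, H) = (-13 + d)*(15 + H) (s(d, H) = (d - 13)*(H + 15) = (-13 + d)*(15 + H))
(s(23, -3) - 85)*117 = ((-195 - 13*(-3) + 15*23 - 3*23) - 85)*117 = ((-195 + 39 + 345 - 69) - 85)*117 = (120 - 85)*117 = 35*117 = 4095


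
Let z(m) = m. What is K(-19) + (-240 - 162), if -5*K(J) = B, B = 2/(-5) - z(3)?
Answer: -10033/25 ≈ -401.32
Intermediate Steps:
B = -17/5 (B = 2/(-5) - 1*3 = 2*(-⅕) - 3 = -⅖ - 3 = -17/5 ≈ -3.4000)
K(J) = 17/25 (K(J) = -⅕*(-17/5) = 17/25)
K(-19) + (-240 - 162) = 17/25 + (-240 - 162) = 17/25 - 402 = -10033/25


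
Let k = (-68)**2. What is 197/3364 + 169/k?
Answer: 369861/3888784 ≈ 0.095110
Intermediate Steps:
k = 4624
197/3364 + 169/k = 197/3364 + 169/4624 = 369861/3888784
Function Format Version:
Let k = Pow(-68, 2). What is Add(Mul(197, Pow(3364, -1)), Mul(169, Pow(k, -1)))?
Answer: Rational(369861, 3888784) ≈ 0.095110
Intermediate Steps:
k = 4624
Add(Mul(197, Pow(3364, -1)), Mul(169, Pow(k, -1))) = Add(Mul(197, Pow(3364, -1)), Mul(169, Pow(4624, -1))) = Add(Mul(197, Rational(1, 3364)), Mul(169, Rational(1, 4624))) = Add(Rational(197, 3364), Rational(169, 4624)) = Rational(369861, 3888784)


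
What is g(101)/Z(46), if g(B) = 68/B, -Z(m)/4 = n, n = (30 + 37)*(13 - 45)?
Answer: 17/216544 ≈ 7.8506e-5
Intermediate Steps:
n = -2144 (n = 67*(-32) = -2144)
Z(m) = 8576 (Z(m) = -4*(-2144) = 8576)
g(101)/Z(46) = (68/101)/8576 = (68*(1/101))*(1/8576) = (68/101)*(1/8576) = 17/216544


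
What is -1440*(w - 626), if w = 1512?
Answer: -1275840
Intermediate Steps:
-1440*(w - 626) = -1440*(1512 - 626) = -1440*886 = -1275840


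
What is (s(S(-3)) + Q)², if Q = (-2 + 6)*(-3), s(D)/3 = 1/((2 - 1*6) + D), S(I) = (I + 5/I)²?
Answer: 3583449/25600 ≈ 139.98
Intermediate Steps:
s(D) = 3/(-4 + D) (s(D) = 3/((2 - 1*6) + D) = 3/((2 - 6) + D) = 3/(-4 + D))
Q = -12 (Q = 4*(-3) = -12)
(s(S(-3)) + Q)² = (3/(-4 + (5 + (-3)²)²/(-3)²) - 12)² = (3/(-4 + (5 + 9)²/9) - 12)² = (3/(-4 + (⅑)*14²) - 12)² = (3/(-4 + (⅑)*196) - 12)² = (3/(-4 + 196/9) - 12)² = (3/(160/9) - 12)² = (3*(9/160) - 12)² = (27/160 - 12)² = (-1893/160)² = 3583449/25600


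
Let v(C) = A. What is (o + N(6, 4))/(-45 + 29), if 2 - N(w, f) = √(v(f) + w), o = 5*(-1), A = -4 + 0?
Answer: 3/16 + √2/16 ≈ 0.27589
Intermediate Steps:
A = -4
o = -5
v(C) = -4
N(w, f) = 2 - √(-4 + w)
(o + N(6, 4))/(-45 + 29) = (-5 + (2 - √(-4 + 6)))/(-45 + 29) = (-5 + (2 - √2))/(-16) = (-3 - √2)*(-1/16) = 3/16 + √2/16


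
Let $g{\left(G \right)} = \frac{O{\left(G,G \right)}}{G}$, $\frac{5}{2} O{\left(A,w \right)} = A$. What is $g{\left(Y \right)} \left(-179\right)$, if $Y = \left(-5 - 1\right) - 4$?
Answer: $- \frac{358}{5} \approx -71.6$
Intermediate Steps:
$O{\left(A,w \right)} = \frac{2 A}{5}$
$Y = -10$ ($Y = -6 - 4 = -10$)
$g{\left(G \right)} = \frac{2}{5}$ ($g{\left(G \right)} = \frac{\frac{2}{5} G}{G} = \frac{2}{5}$)
$g{\left(Y \right)} \left(-179\right) = \frac{2}{5} \left(-179\right) = - \frac{358}{5}$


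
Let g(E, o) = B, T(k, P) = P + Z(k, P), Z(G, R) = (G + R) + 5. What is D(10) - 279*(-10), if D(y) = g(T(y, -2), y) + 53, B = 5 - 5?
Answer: 2843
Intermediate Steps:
Z(G, R) = 5 + G + R
B = 0
T(k, P) = 5 + k + 2*P (T(k, P) = P + (5 + k + P) = P + (5 + P + k) = 5 + k + 2*P)
g(E, o) = 0
D(y) = 53 (D(y) = 0 + 53 = 53)
D(10) - 279*(-10) = 53 - 279*(-10) = 53 + 2790 = 2843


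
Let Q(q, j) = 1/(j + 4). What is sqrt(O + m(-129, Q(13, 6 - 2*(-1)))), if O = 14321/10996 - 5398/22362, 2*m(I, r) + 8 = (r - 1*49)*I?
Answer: sqrt(47647771338584159670)/122946276 ≈ 56.144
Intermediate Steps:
Q(q, j) = 1/(4 + j)
m(I, r) = -4 + I*(-49 + r)/2 (m(I, r) = -4 + ((r - 1*49)*I)/2 = -4 + ((r - 49)*I)/2 = -4 + ((-49 + r)*I)/2 = -4 + (I*(-49 + r))/2 = -4 + I*(-49 + r)/2)
O = 130444897/122946276 (O = 14321*(1/10996) - 5398*1/22362 = 14321/10996 - 2699/11181 = 130444897/122946276 ≈ 1.0610)
sqrt(O + m(-129, Q(13, 6 - 2*(-1)))) = sqrt(130444897/122946276 + (-4 - 49/2*(-129) + (1/2)*(-129)/(4 + (6 - 2*(-1))))) = sqrt(130444897/122946276 + (-4 + 6321/2 + (1/2)*(-129)/(4 + (6 + 2)))) = sqrt(130444897/122946276 + (-4 + 6321/2 + (1/2)*(-129)/(4 + 8))) = sqrt(130444897/122946276 + (-4 + 6321/2 + (1/2)*(-129)/12)) = sqrt(130444897/122946276 + (-4 + 6321/2 + (1/2)*(-129)*(1/12))) = sqrt(130444897/122946276 + (-4 + 6321/2 - 43/8)) = sqrt(130444897/122946276 + 25209/8) = sqrt(775099057715/245892552) = sqrt(47647771338584159670)/122946276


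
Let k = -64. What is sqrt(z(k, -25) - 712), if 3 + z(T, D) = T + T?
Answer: I*sqrt(843) ≈ 29.034*I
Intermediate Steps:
z(T, D) = -3 + 2*T (z(T, D) = -3 + (T + T) = -3 + 2*T)
sqrt(z(k, -25) - 712) = sqrt((-3 + 2*(-64)) - 712) = sqrt((-3 - 128) - 712) = sqrt(-131 - 712) = sqrt(-843) = I*sqrt(843)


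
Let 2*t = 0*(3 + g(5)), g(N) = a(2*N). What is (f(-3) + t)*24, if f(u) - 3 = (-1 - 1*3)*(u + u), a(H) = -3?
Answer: 648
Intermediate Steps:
g(N) = -3
f(u) = 3 - 8*u (f(u) = 3 + (-1 - 1*3)*(u + u) = 3 + (-1 - 3)*(2*u) = 3 - 8*u)
t = 0 (t = (0*(3 - 3))/2 = (0*0)/2 = (½)*0 = 0)
(f(-3) + t)*24 = ((3 - 8*(-3)) + 0)*24 = ((3 + 24) + 0)*24 = (27 + 0)*24 = 27*24 = 648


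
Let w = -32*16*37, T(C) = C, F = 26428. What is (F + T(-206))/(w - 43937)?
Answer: -3746/8983 ≈ -0.41701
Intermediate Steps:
w = -18944 (w = -512*37 = -18944)
(F + T(-206))/(w - 43937) = (26428 - 206)/(-18944 - 43937) = 26222/(-62881) = 26222*(-1/62881) = -3746/8983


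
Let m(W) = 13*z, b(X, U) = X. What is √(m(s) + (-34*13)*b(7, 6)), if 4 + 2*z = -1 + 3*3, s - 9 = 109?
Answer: 2*I*√767 ≈ 55.39*I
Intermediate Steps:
s = 118 (s = 9 + 109 = 118)
z = 2 (z = -2 + (-1 + 3*3)/2 = -2 + (-1 + 9)/2 = -2 + (½)*8 = -2 + 4 = 2)
m(W) = 26 (m(W) = 13*2 = 26)
√(m(s) + (-34*13)*b(7, 6)) = √(26 - 34*13*7) = √(26 - 442*7) = √(26 - 3094) = √(-3068) = 2*I*√767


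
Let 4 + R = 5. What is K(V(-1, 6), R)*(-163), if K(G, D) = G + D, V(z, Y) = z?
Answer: 0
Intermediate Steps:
R = 1 (R = -4 + 5 = 1)
K(G, D) = D + G
K(V(-1, 6), R)*(-163) = (1 - 1)*(-163) = 0*(-163) = 0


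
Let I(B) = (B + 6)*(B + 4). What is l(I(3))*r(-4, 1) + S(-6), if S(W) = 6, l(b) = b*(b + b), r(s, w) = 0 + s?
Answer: -31746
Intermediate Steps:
I(B) = (4 + B)*(6 + B) (I(B) = (6 + B)*(4 + B) = (4 + B)*(6 + B))
r(s, w) = s
l(b) = 2*b**2 (l(b) = b*(2*b) = 2*b**2)
l(I(3))*r(-4, 1) + S(-6) = (2*(24 + 3**2 + 10*3)**2)*(-4) + 6 = (2*(24 + 9 + 30)**2)*(-4) + 6 = (2*63**2)*(-4) + 6 = (2*3969)*(-4) + 6 = 7938*(-4) + 6 = -31752 + 6 = -31746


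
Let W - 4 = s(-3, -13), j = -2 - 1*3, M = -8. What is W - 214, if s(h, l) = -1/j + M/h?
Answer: -3107/15 ≈ -207.13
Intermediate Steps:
j = -5 (j = -2 - 3 = -5)
s(h, l) = ⅕ - 8/h (s(h, l) = -1/(-5) - 8/h = -1*(-⅕) - 8/h = ⅕ - 8/h)
W = 103/15 (W = 4 + (⅕)*(-40 - 3)/(-3) = 4 + (⅕)*(-⅓)*(-43) = 4 + 43/15 = 103/15 ≈ 6.8667)
W - 214 = 103/15 - 214 = -3107/15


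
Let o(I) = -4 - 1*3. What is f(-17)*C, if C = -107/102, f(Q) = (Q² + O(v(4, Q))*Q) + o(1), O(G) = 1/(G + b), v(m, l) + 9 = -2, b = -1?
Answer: -363907/1224 ≈ -297.31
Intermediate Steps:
v(m, l) = -11 (v(m, l) = -9 - 2 = -11)
o(I) = -7 (o(I) = -4 - 3 = -7)
O(G) = 1/(-1 + G) (O(G) = 1/(G - 1) = 1/(-1 + G))
f(Q) = -7 + Q² - Q/12 (f(Q) = (Q² + Q/(-1 - 11)) - 7 = (Q² + Q/(-12)) - 7 = (Q² - Q/12) - 7 = -7 + Q² - Q/12)
C = -107/102 (C = -107*1/102 = -107/102 ≈ -1.0490)
f(-17)*C = (-7 + (-17)² - 1/12*(-17))*(-107/102) = (-7 + 289 + 17/12)*(-107/102) = (3401/12)*(-107/102) = -363907/1224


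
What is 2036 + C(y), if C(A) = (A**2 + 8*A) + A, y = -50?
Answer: 4086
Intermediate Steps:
C(A) = A**2 + 9*A
2036 + C(y) = 2036 - 50*(9 - 50) = 2036 - 50*(-41) = 2036 + 2050 = 4086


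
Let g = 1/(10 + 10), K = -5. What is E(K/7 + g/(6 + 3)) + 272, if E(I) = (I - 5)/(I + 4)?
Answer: 1120791/4147 ≈ 270.27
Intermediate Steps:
g = 1/20 ≈ 0.050000
E(I) = (-5 + I)/(4 + I)
E(K/7 + g/(6 + 3)) + 272 = (-5 + (-5/7 + 1/(20*(6 + 3))))/(4 + (-5/7 + 1/(20*(6 + 3)))) + 272 = (-5 + (-5*1/7 + (1/20)/9))/(4 + (-5*1/7 + (1/20)/9)) + 272 = (-5 + (-5/7 + (1/20)*(1/9)))/(4 + (-5/7 + (1/20)*(1/9))) + 272 = (-5 + (-5/7 + 1/180))/(4 + (-5/7 + 1/180)) + 272 = (-5 - 893/1260)/(4 - 893/1260) + 272 = -7193/1260/(4147/1260) + 272 = (1260/4147)*(-7193/1260) + 272 = -7193/4147 + 272 = 1120791/4147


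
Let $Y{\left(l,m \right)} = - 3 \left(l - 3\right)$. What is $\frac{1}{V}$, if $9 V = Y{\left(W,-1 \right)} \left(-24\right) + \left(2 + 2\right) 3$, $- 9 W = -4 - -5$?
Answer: $- \frac{9}{212} \approx -0.042453$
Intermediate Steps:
$W = - \frac{1}{9}$ ($W = - \frac{-4 - -5}{9} = - \frac{-4 + 5}{9} = \left(- \frac{1}{9}\right) 1 = - \frac{1}{9} \approx -0.11111$)
$Y{\left(l,m \right)} = 9 - 3 l$ ($Y{\left(l,m \right)} = - 3 \left(-3 + l\right) = 9 - 3 l$)
$V = - \frac{212}{9}$ ($V = \frac{\left(9 - - \frac{1}{3}\right) \left(-24\right) + \left(2 + 2\right) 3}{9} = \frac{\left(9 + \frac{1}{3}\right) \left(-24\right) + 4 \cdot 3}{9} = \frac{\frac{28}{3} \left(-24\right) + 12}{9} = \frac{-224 + 12}{9} = \frac{1}{9} \left(-212\right) = - \frac{212}{9} \approx -23.556$)
$\frac{1}{V} = \frac{1}{- \frac{212}{9}} = - \frac{9}{212}$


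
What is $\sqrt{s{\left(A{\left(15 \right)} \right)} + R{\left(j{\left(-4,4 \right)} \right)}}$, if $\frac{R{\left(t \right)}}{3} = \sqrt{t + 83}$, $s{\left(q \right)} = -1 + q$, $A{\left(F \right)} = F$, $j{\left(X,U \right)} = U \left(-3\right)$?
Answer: $\sqrt{14 + 3 \sqrt{71}} \approx 6.2673$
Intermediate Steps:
$j{\left(X,U \right)} = - 3 U$
$R{\left(t \right)} = 3 \sqrt{83 + t}$ ($R{\left(t \right)} = 3 \sqrt{t + 83} = 3 \sqrt{83 + t}$)
$\sqrt{s{\left(A{\left(15 \right)} \right)} + R{\left(j{\left(-4,4 \right)} \right)}} = \sqrt{\left(-1 + 15\right) + 3 \sqrt{83 - 12}} = \sqrt{14 + 3 \sqrt{83 - 12}} = \sqrt{14 + 3 \sqrt{71}}$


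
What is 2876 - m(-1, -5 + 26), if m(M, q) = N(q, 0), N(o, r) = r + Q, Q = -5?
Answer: 2881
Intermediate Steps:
N(o, r) = -5 + r (N(o, r) = r - 5 = -5 + r)
m(M, q) = -5 (m(M, q) = -5 + 0 = -5)
2876 - m(-1, -5 + 26) = 2876 - 1*(-5) = 2876 + 5 = 2881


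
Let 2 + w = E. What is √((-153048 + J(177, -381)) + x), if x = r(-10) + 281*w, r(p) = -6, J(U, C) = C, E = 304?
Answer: I*√68573 ≈ 261.86*I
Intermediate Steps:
w = 302 (w = -2 + 304 = 302)
x = 84856 (x = -6 + 281*302 = -6 + 84862 = 84856)
√((-153048 + J(177, -381)) + x) = √((-153048 - 381) + 84856) = √(-153429 + 84856) = √(-68573) = I*√68573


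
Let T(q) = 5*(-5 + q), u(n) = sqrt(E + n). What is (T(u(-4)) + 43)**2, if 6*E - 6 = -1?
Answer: 1469/6 + 30*I*sqrt(114) ≈ 244.83 + 320.31*I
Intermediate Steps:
E = 5/6 (E = 1 + (1/6)*(-1) = 1 - 1/6 = 5/6 ≈ 0.83333)
u(n) = sqrt(5/6 + n)
T(q) = -25 + 5*q
(T(u(-4)) + 43)**2 = ((-25 + 5*(sqrt(30 + 36*(-4))/6)) + 43)**2 = ((-25 + 5*(sqrt(30 - 144)/6)) + 43)**2 = ((-25 + 5*(sqrt(-114)/6)) + 43)**2 = ((-25 + 5*((I*sqrt(114))/6)) + 43)**2 = ((-25 + 5*(I*sqrt(114)/6)) + 43)**2 = ((-25 + 5*I*sqrt(114)/6) + 43)**2 = (18 + 5*I*sqrt(114)/6)**2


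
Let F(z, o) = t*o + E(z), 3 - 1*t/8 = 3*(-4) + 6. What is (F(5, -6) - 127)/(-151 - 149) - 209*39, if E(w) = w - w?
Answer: -2444741/300 ≈ -8149.1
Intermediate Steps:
E(w) = 0
t = 72 (t = 24 - 8*(3*(-4) + 6) = 24 - 8*(-12 + 6) = 24 - 8*(-6) = 24 + 48 = 72)
F(z, o) = 72*o (F(z, o) = 72*o + 0 = 72*o)
(F(5, -6) - 127)/(-151 - 149) - 209*39 = (72*(-6) - 127)/(-151 - 149) - 209*39 = (-432 - 127)/(-300) - 8151 = -559*(-1/300) - 8151 = 559/300 - 8151 = -2444741/300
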